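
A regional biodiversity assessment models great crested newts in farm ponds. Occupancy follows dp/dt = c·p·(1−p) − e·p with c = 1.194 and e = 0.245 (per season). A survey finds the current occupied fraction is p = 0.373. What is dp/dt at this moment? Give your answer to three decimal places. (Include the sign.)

Colonization term: c·p·(1−p) = 1.194×0.373×0.6270 = 0.27924.
Extinction term: e·p = 0.09138.
dp/dt = 0.27924 − 0.09138 = 0.18786.

0.188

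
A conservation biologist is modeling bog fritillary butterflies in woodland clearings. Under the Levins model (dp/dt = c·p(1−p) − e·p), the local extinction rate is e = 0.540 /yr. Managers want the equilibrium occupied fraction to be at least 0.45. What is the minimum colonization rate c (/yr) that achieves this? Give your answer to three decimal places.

0.982

p* = 1 − e/c ≥ 0.45 requires e/c ≤ 0.5500, i.e. c ≥ e/0.5500.
c_min = 0.540/0.5500 = 0.9818.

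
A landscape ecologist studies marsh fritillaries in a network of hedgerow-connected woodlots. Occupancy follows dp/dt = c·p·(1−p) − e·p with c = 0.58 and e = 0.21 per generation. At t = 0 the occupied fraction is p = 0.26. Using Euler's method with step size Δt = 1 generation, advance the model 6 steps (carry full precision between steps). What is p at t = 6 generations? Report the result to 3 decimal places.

Update rule: p ← p + [c·p·(1−p) − e·p]·Δt with Δt = 1.
t = 1: p = 0.26000 + (+0.05699) = 0.31699
t = 2: p = 0.31699 + (+0.05901) = 0.37600
t = 3: p = 0.37600 + (+0.05712) = 0.43312
t = 4: p = 0.43312 + (+0.05145) = 0.48457
t = 5: p = 0.48457 + (+0.04310) = 0.52767
t = 6: p = 0.52767 + (+0.03374) = 0.56142

0.561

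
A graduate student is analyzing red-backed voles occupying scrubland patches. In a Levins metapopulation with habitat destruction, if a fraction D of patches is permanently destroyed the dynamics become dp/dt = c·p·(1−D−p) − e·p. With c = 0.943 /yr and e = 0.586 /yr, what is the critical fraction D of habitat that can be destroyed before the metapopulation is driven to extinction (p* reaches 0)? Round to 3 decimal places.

The nontrivial equilibrium is p* = (1−D) − e/c; extinction occurs when this hits zero.
So D_crit = 1 − e/c = 1 − 0.586/0.943 = 1 − 0.6214 = 0.3786.
This equals the undisturbed p*, a classic result of Lande's extension.

0.379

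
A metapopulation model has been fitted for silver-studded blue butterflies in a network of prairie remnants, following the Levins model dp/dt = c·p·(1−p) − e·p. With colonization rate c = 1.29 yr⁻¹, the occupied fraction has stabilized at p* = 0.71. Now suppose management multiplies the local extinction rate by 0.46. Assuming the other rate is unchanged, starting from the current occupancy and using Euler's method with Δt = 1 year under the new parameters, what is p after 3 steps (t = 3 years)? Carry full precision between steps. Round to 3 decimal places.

0.866

Balance c(1−p*) = e gives e = 1.29×(1 − 0.71000) = 0.37410.
Starting from p₀ = 0.71000; update p ← p + (dp/dt)·Δt with the new parameters.
  1  |  dp/dt·Δt = +0.143430  |  p_1 = 0.853430
  2  |  dp/dt·Δt = +0.014499  |  p_2 = 0.867929
  3  |  dp/dt·Δt = -0.001488  |  p_3 = 0.866441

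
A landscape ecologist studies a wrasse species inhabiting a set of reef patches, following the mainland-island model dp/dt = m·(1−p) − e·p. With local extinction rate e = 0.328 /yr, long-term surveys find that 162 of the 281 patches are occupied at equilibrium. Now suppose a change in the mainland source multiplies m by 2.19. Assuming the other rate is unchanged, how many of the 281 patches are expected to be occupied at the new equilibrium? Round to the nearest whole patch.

Observed p* = 162/281 = 0.57651.
Balance m(1−p*) = e·p* gives m = e·p*/(1−p*) = 0.328×0.57651/0.42349 = 0.44652.
New p* = m/(m+e) = 0.97788/(0.97788+0.32800) = 0.74883.
Expected occupied = 281 × 0.74883 = 210.42 ≈ 210.

210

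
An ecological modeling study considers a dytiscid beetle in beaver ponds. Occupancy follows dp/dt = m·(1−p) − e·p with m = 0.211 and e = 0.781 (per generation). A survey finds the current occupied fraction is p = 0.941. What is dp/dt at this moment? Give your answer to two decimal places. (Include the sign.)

Colonization term: m·(1−p) = 0.211×0.0590 = 0.01245.
Extinction term: e·p = 0.73492.
dp/dt = 0.01245 − 0.73492 = -0.72247.

-0.72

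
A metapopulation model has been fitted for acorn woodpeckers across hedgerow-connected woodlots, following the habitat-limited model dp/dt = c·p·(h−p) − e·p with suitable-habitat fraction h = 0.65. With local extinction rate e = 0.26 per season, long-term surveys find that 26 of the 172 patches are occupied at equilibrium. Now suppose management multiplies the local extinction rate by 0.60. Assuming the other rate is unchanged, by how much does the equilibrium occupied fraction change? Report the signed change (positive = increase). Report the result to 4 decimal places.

Observed p* = 26/172 = 0.15116.
Balance c(h−p*) = e gives c = e/(0.65 − 0.15116) = 0.26/0.49884 = 0.52121.
New p* = 0.65 − e/c = 0.65 − 0.15600/0.52121 = 0.35070.
Δp* = 0.35070 − 0.15116 = +0.19954.

0.1995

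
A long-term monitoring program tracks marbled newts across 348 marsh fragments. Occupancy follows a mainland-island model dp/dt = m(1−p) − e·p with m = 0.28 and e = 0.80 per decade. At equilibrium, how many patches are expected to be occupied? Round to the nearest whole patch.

p* = m/(m+e) = 0.28/1.0800 = 0.2593.
Expected occupied patches = N × p* = 348 × 0.2593 = 90.22 ≈ 90.

90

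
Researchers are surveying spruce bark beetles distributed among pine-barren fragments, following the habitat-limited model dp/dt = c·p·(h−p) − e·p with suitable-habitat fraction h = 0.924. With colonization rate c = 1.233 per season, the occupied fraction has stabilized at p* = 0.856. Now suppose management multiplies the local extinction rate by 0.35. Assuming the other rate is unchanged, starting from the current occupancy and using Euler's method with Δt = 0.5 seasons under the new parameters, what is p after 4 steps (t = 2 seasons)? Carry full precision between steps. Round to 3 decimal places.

0.898

Balance c(h−p*) = e gives e = 1.233×(0.924 − 0.85600) = 0.08384.
Starting from p₀ = 0.85600; update p ← p + (dp/dt)·Δt with the new parameters.
p: 0.85600 → 0.87933  (Δp = +0.02333)
p: 0.87933 → 0.89064  (Δp = +0.01132)
p: 0.89064 → 0.89589  (Δp = +0.00525)
p: 0.89589 → 0.89827  (Δp = +0.00238)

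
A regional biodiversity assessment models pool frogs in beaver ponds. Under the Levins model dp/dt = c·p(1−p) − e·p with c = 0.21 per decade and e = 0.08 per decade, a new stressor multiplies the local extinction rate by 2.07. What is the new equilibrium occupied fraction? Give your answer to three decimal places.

Before: p* = 1 − 0.08/0.21 = 0.6190.
After the change, c = 0.21, e = 0.1656, so p* = 1 − 0.1656/0.21 = 0.2114.

0.211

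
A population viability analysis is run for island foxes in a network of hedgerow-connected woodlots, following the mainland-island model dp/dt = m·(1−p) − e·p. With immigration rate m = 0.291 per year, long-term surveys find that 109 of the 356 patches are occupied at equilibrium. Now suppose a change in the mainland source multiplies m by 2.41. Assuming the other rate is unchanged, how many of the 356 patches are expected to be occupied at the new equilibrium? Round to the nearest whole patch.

183

Observed p* = 109/356 = 0.30618.
Balance m(1−p*) = e·p* gives e = m(1−p*)/p* = 0.291×0.69382/0.30618 = 0.65942.
New p* = m/(m+e) = 0.70131/(0.70131+0.65942) = 0.51539.
Expected occupied = 356 × 0.51539 = 183.48 ≈ 183.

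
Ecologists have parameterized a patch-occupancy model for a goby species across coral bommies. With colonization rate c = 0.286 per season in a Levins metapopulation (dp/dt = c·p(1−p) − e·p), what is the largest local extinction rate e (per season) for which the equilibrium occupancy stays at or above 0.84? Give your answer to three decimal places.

1 − e/c ≥ 0.84 ⇒ e ≤ c(1 − 0.84) = 0.286 × 0.1600.
e_max = 0.0458.

0.046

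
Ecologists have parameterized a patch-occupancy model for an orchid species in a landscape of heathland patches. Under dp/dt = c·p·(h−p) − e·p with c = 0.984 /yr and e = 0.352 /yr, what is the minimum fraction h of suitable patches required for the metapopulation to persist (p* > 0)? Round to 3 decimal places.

0.358

p* = h − e/c is positive only when h > e/c.
h_min = e/c = 0.352/0.984 = 0.3577.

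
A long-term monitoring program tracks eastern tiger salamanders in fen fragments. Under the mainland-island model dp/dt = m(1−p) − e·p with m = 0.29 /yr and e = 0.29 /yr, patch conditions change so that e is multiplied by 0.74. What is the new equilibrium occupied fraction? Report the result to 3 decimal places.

0.575

Before: p* = 0.29/(0.29+0.29) = 0.5000.
After: m = 0.29, e = 0.2146; p* = 0.29/0.5046 = 0.5747.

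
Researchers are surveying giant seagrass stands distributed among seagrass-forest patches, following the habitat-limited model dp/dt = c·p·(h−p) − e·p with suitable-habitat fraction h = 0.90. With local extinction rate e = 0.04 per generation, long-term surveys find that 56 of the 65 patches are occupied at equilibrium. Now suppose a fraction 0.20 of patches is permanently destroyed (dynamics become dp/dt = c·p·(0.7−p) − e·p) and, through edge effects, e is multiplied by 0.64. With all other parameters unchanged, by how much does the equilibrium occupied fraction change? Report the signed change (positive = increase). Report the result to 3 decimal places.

-0.186

Observed p* = 56/65 = 0.86154.
Balance c(h−p*) = e gives c = e/(0.9 − 0.86154) = 0.04/0.03846 = 1.04004.
New p* = 0.7 − e/c = 0.7 − 0.02560/1.04004 = 0.67539.
Δp* = 0.67539 − 0.86154 = -0.18615.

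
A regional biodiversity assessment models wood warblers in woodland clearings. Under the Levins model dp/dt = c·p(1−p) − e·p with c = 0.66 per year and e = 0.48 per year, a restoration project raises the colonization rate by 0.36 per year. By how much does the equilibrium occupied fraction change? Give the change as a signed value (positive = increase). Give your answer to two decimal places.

Before: p* = 1 − 0.48/0.66 = 0.2727.
After the change, c = 1.02, e = 0.48, so p* = 1 − 0.48/1.02 = 0.5294.
Δp* = 0.5294 − 0.2727 = +0.2567.

0.26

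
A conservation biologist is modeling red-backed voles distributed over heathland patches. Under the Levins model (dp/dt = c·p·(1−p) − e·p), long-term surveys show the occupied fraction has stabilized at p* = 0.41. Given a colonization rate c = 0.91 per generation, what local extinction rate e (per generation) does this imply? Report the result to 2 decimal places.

At equilibrium c(1−p*) = e.
e = 0.91 × (1 − 0.41) = 0.91 × 0.5900 = 0.5369.

0.54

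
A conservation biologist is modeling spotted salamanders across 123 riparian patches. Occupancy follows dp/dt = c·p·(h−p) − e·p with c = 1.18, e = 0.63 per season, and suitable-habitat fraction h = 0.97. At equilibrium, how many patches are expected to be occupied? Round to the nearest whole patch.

54

p* = h − e/c = 0.97 − 0.5339 = 0.4361.
Expected occupied patches = N × p* = 123 × 0.4361 = 53.64 ≈ 54.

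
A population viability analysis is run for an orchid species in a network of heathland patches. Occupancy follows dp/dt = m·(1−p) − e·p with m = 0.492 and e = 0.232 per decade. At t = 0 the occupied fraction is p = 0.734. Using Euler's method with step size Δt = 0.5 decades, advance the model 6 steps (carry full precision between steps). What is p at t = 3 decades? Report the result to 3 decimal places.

Update rule: p ← p + [m·(1−p) − e·p]·Δt with Δt = 0.5.
p: 0.73400 → 0.71429  (Δp = -0.01971)
p: 0.71429 → 0.70172  (Δp = -0.01257)
p: 0.70172 → 0.69370  (Δp = -0.00802)
p: 0.69370 → 0.68858  (Δp = -0.00512)
p: 0.68858 → 0.68531  (Δp = -0.00327)
p: 0.68531 → 0.68323  (Δp = -0.00208)

0.683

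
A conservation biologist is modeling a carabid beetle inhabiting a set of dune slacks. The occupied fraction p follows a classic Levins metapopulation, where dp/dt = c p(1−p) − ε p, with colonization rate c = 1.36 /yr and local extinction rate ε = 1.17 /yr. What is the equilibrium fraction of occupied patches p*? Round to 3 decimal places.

0.140

At equilibrium, colonization balances extinction: c·p*·(1−p*) = ε·p*.
So p* = 1 − ε/c = 1 − 1.17/1.36 = 1 − 0.8603 = 0.1397.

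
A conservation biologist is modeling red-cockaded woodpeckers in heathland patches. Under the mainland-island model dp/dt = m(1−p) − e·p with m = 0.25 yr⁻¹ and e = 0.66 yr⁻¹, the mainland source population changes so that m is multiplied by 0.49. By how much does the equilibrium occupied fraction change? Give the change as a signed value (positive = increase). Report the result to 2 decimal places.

Before: p* = 0.25/(0.25+0.66) = 0.2747.
After: m = 0.1225, e = 0.66; p* = 0.1225/0.7825 = 0.1565.
Δp* = 0.1565 − 0.2747 = -0.1182.

-0.12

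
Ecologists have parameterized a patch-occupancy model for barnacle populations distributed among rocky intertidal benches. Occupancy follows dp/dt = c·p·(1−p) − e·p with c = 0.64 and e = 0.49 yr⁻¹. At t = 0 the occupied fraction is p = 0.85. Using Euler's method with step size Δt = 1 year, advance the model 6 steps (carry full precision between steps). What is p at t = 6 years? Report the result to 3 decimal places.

Update rule: p ← p + [c·p·(1−p) − e·p]·Δt with Δt = 1.
t = 1: p = 0.85000 + (-0.33490) = 0.51510
t = 2: p = 0.51510 + (-0.09254) = 0.42256
t = 3: p = 0.42256 + (-0.05089) = 0.37166
t = 4: p = 0.37166 + (-0.03266) = 0.33901
t = 5: p = 0.33901 + (-0.02270) = 0.31631
t = 6: p = 0.31631 + (-0.01659) = 0.29972

0.300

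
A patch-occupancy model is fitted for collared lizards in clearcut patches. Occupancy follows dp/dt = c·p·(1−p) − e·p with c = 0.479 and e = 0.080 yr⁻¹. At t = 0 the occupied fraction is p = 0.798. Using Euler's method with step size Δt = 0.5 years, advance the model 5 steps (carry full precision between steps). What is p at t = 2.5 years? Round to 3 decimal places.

0.821

Update rule: p ← p + [c·p·(1−p) − e·p]·Δt with Δt = 0.5.
step 1: Δp = +0.00669, p = 0.80469
step 2: Δp = +0.00545, p = 0.81014
step 3: Δp = +0.00443, p = 0.81457
step 4: Δp = +0.00359, p = 0.81816
step 5: Δp = +0.00290, p = 0.82107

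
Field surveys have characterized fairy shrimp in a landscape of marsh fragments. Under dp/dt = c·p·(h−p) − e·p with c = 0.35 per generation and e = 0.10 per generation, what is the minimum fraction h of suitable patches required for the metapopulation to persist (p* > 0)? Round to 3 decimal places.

0.286

p* = h − e/c is positive only when h > e/c.
h_min = e/c = 0.10/0.35 = 0.2857.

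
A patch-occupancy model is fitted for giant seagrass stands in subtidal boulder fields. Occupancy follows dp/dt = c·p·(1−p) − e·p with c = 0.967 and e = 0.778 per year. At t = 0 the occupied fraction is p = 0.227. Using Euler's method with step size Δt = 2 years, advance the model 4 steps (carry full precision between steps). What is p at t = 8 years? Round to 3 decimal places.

0.199

Update rule: p ← p + [c·p·(1−p) − e·p]·Δt with Δt = 2.
t = 2: p = 0.22700 + (-0.01385) = 0.21315
t = 4: p = 0.21315 + (-0.00730) = 0.20585
t = 6: p = 0.20585 + (-0.00414) = 0.20171
t = 8: p = 0.20171 + (-0.00244) = 0.19927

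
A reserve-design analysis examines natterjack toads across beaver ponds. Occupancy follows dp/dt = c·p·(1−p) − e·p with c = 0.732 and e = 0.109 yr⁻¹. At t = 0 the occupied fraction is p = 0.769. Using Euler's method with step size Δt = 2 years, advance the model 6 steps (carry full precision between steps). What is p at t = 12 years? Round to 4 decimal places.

Update rule: p ← p + [c·p·(1−p) − e·p]·Δt with Δt = 2.
t = 2: p = 0.76900 + (+0.09242) = 0.86142
t = 4: p = 0.86142 + (-0.01303) = 0.84840
t = 6: p = 0.84840 + (+0.00335) = 0.85175
t = 8: p = 0.85175 + (-0.00081) = 0.85093
t = 10: p = 0.85093 + (+0.00020) = 0.85113
t = 12: p = 0.85113 + (-0.00005) = 0.85108

0.8511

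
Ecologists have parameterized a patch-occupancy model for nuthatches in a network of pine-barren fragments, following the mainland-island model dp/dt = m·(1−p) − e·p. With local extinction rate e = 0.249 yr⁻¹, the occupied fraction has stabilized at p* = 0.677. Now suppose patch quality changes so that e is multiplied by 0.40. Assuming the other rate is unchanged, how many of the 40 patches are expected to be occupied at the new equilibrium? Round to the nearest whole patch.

Balance m(1−p*) = e·p* gives m = e·p*/(1−p*) = 0.249×0.67700/0.32300 = 0.52190.
New p* = m/(m+e) = 0.52190/(0.52190+0.09960) = 0.83974.
Expected occupied = 40 × 0.83974 = 33.59 ≈ 34.

34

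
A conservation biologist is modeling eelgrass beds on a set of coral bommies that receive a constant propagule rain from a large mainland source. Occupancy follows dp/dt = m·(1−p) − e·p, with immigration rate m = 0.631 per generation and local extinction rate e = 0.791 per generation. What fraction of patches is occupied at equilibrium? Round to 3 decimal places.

At equilibrium the propagule rain into empty patches balances local extinction: m(1−p*) = e·p*.
p* = m/(m+e) = 0.631/(0.631+0.791) = 0.631/1.4220 = 0.4437.

0.444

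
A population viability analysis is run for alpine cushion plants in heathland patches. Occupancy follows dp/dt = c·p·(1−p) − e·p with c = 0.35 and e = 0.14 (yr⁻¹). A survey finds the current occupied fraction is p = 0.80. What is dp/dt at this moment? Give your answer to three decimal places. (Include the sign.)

Colonization term: c·p·(1−p) = 0.35×0.80×0.2000 = 0.05600.
Extinction term: e·p = 0.11200.
dp/dt = 0.05600 − 0.11200 = -0.05600.

-0.056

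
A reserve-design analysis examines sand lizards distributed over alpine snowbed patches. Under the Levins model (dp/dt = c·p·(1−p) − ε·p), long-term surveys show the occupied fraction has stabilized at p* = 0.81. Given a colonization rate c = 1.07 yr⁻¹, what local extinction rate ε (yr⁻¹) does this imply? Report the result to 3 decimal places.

At equilibrium c(1−p*) = ε.
ε = 1.07 × (1 − 0.81) = 1.07 × 0.1900 = 0.2033.

0.203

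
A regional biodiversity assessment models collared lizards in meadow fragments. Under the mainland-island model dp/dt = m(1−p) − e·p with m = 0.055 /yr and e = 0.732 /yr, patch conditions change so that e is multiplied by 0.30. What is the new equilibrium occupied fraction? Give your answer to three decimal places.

Before: p* = 0.055/(0.055+0.732) = 0.0699.
After: m = 0.055, e = 0.2196; p* = 0.055/0.2746 = 0.2003.

0.200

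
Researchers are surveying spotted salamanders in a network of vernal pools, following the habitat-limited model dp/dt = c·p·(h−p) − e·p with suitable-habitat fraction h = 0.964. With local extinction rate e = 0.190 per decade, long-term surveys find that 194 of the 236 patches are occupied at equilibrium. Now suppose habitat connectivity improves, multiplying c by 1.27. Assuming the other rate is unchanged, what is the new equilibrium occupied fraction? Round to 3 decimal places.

Observed p* = 194/236 = 0.82203.
Balance c(h−p*) = e gives c = e/(0.964 − 0.82203) = 0.190/0.14197 = 1.33831.
New p* = 0.964 − e/c = 0.964 − 0.19000/1.69965 = 0.85221.

0.852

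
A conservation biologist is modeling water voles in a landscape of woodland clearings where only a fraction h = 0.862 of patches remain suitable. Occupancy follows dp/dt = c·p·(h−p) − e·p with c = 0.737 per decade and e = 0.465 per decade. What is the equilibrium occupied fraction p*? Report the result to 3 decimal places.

0.231

Setting dp/dt = 0 and dividing by p* gives c·(h−p*) = e.
So p* = h − e/c = 0.862 − 0.465/0.737 = 0.862 − 0.6309 = 0.2311.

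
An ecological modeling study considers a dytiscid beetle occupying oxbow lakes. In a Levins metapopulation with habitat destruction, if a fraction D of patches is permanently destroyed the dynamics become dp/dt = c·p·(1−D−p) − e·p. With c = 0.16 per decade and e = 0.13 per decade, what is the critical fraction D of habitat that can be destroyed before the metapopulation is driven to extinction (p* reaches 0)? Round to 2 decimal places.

0.19

The nontrivial equilibrium is p* = (1−D) − e/c; extinction occurs when this hits zero.
So D_crit = 1 − e/c = 1 − 0.13/0.16 = 1 − 0.8125 = 0.1875.
This equals the undisturbed p*, a classic result of Lande's extension.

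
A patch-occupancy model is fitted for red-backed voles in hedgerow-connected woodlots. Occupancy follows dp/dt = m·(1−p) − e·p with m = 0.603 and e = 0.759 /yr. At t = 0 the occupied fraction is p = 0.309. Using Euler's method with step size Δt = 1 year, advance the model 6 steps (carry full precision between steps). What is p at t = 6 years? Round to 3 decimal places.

Update rule: p ← p + [m·(1−p) − e·p]·Δt with Δt = 1.
  1  |  dp/dt·Δt = +0.182142  |  p_1 = 0.491142
  2  |  dp/dt·Δt = -0.065935  |  p_2 = 0.425207
  3  |  dp/dt·Δt = +0.023869  |  p_3 = 0.449075
  4  |  dp/dt·Δt = -0.008640  |  p_4 = 0.440435
  5  |  dp/dt·Δt = +0.003128  |  p_5 = 0.443563
  6  |  dp/dt·Δt = -0.001132  |  p_6 = 0.442430

0.442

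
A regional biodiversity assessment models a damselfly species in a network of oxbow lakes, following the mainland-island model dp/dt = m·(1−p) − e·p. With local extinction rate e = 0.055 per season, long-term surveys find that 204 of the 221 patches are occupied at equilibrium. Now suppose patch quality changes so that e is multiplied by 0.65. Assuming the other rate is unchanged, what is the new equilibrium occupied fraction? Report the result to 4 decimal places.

Observed p* = 204/221 = 0.92308.
Balance m(1−p*) = e·p* gives m = e·p*/(1−p*) = 0.055×0.92308/0.07692 = 0.66003.
New p* = m/(m+e) = 0.66003/(0.66003+0.03575) = 0.94862.

0.9486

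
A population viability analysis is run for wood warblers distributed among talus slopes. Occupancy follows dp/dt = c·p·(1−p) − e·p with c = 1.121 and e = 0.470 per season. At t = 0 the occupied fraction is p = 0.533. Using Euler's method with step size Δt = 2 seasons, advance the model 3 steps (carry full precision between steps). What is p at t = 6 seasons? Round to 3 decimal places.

0.582

Update rule: p ← p + [c·p·(1−p) − e·p]·Δt with Δt = 2.
step 1: Δp = +0.05704, p = 0.59004
step 2: Δp = -0.01231, p = 0.57773
step 3: Δp = +0.00389, p = 0.58162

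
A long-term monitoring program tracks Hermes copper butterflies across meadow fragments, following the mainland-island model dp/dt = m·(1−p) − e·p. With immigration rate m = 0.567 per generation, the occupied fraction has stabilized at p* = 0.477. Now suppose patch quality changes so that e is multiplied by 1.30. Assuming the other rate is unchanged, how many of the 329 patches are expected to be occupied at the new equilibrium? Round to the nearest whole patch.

136

Balance m(1−p*) = e·p* gives e = m(1−p*)/p* = 0.567×0.52300/0.47700 = 0.62168.
New p* = m/(m+e) = 0.56700/(0.56700+0.80818) = 0.41231.
Expected occupied = 329 × 0.41231 = 135.65 ≈ 136.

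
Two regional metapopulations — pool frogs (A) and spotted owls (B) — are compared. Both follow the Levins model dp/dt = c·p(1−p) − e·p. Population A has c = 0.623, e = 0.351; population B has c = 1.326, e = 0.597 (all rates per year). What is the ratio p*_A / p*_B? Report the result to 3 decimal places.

0.794

A: p*_A = 1 − 0.351/0.623 = 0.4366.
B: p*_B = 1 − 0.597/1.326 = 0.5498.
p*_A / p*_B = 0.4366/0.5498 = 0.7941.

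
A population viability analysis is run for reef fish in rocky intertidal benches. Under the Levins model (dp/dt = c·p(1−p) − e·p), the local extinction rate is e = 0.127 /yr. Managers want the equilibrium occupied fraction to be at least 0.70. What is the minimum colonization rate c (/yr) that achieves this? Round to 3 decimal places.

0.423

p* = 1 − e/c ≥ 0.70 requires e/c ≤ 0.3000, i.e. c ≥ e/0.3000.
c_min = 0.127/0.3000 = 0.4233.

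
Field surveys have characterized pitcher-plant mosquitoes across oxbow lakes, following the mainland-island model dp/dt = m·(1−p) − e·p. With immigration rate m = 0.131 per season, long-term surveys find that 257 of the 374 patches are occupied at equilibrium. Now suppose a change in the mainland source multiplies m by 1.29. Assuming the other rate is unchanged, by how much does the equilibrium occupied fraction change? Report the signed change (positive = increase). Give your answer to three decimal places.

Observed p* = 257/374 = 0.68717.
Balance m(1−p*) = e·p* gives e = m(1−p*)/p* = 0.131×0.31283/0.68717 = 0.05964.
New p* = m/(m+e) = 0.16899/(0.16899+0.05964) = 0.73914.
Δp* = 0.73914 − 0.68717 = +0.05197.

0.052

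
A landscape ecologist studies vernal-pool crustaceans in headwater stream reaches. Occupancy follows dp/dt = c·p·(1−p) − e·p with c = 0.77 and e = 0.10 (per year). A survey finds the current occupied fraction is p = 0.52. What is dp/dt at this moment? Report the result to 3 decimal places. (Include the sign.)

Colonization term: c·p·(1−p) = 0.77×0.52×0.4800 = 0.19219.
Extinction term: e·p = 0.05200.
dp/dt = 0.19219 − 0.05200 = 0.14019.

0.140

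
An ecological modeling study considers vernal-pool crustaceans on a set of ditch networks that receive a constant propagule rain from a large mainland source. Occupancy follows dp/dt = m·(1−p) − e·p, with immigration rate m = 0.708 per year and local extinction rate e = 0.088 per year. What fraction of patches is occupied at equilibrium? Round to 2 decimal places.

At equilibrium the propagule rain into empty patches balances local extinction: m(1−p*) = e·p*.
p* = m/(m+e) = 0.708/(0.708+0.088) = 0.708/0.7960 = 0.8894.

0.89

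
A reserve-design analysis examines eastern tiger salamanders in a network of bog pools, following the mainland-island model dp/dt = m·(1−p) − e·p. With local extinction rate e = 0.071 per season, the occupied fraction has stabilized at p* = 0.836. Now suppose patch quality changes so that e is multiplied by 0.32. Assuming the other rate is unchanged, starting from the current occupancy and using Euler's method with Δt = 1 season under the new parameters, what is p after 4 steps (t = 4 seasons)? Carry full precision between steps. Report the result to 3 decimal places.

Balance m(1−p*) = e·p* gives m = e·p*/(1−p*) = 0.071×0.83600/0.16400 = 0.36193.
Starting from p₀ = 0.83600; update p ← p + (dp/dt)·Δt with the new parameters.
p: 0.83600 → 0.87636  (Δp = +0.04036)
p: 0.87636 → 0.90120  (Δp = +0.02484)
p: 0.90120 → 0.91648  (Δp = +0.01528)
p: 0.91648 → 0.92589  (Δp = +0.00940)

0.926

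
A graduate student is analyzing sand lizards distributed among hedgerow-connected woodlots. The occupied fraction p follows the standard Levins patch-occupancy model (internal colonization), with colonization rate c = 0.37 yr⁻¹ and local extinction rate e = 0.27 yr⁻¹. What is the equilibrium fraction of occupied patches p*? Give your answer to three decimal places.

Setting dp/dt = 0 and dividing through by p* gives c·(1−p*) = e.
So p* = 1 − e/c = 1 − 0.27/0.37 = 1 − 0.7297 = 0.2703.

0.270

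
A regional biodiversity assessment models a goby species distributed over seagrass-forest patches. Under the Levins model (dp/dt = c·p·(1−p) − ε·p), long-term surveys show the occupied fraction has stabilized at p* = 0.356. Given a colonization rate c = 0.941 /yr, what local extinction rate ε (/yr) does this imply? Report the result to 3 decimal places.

0.606

At equilibrium c(1−p*) = ε.
ε = 0.941 × (1 − 0.356) = 0.941 × 0.6440 = 0.6060.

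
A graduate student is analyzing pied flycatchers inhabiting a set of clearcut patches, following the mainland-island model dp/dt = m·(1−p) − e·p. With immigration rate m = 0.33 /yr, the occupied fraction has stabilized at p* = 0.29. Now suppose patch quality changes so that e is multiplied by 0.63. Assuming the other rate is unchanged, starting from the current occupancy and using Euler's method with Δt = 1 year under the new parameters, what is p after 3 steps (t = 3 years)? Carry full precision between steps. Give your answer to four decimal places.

0.3929

Balance m(1−p*) = e·p* gives e = m(1−p*)/p* = 0.33×0.71000/0.29000 = 0.80793.
Starting from p₀ = 0.29000; update p ← p + (dp/dt)·Δt with the new parameters.
  1  |  dp/dt·Δt = +0.086691  |  p_1 = 0.376691
  2  |  dp/dt·Δt = +0.013958  |  p_2 = 0.390649
  3  |  dp/dt·Δt = +0.002247  |  p_3 = 0.392896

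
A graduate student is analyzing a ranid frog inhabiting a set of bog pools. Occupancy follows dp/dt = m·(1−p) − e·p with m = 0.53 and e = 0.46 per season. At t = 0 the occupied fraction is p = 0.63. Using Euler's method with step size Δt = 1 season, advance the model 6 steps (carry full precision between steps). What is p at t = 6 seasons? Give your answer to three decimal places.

0.535

Update rule: p ← p + [m·(1−p) − e·p]·Δt with Δt = 1.
t = 1: p = 0.63000 + (-0.09370) = 0.53630
t = 2: p = 0.53630 + (-0.00094) = 0.53536
t = 3: p = 0.53536 + (-0.00001) = 0.53535
t = 4: p = 0.53535 + (-0.00000) = 0.53535
t = 5: p = 0.53535 + (-0.00000) = 0.53535
t = 6: p = 0.53535 + (-0.00000) = 0.53535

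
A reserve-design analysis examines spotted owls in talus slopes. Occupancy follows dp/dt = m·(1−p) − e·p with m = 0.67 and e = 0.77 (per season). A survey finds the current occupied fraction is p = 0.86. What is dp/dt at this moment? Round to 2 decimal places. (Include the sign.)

-0.57

Colonization term: m·(1−p) = 0.67×0.1400 = 0.09380.
Extinction term: e·p = 0.66220.
dp/dt = 0.09380 − 0.66220 = -0.56840.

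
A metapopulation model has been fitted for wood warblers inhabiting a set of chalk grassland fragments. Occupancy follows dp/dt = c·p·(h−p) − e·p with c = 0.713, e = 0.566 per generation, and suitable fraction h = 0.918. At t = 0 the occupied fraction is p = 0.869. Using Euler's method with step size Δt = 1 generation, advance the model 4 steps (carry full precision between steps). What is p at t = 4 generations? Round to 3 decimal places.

Update rule: p ← p + [c·p·(h−p) − e·p]·Δt with Δt = 1.
step 1: Δp = -0.46149, p = 0.40751
step 2: Δp = -0.08232, p = 0.32518
step 3: Δp = -0.04661, p = 0.27858
step 4: Δp = -0.03067, p = 0.24791

0.248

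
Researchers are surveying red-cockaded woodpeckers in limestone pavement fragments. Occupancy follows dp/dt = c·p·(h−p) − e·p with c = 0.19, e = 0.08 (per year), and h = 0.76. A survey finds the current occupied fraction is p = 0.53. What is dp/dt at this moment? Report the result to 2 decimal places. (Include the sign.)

Colonization term: c·p·(h−p) = 0.19×0.53×0.2300 = 0.02316.
Extinction term: e·p = 0.04240.
dp/dt = 0.02316 − 0.04240 = -0.01924.

-0.02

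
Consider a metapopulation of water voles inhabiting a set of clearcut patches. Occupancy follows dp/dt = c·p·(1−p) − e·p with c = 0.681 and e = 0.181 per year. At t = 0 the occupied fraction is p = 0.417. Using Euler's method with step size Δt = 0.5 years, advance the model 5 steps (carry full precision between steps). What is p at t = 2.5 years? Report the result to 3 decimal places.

0.610

Update rule: p ← p + [c·p·(1−p) − e·p]·Δt with Δt = 0.5.
p: 0.41700 → 0.46204  (Δp = +0.04504)
p: 0.46204 → 0.50486  (Δp = +0.04282)
p: 0.50486 → 0.54429  (Δp = +0.03943)
p: 0.54429 → 0.57949  (Δp = +0.03520)
p: 0.57949 → 0.61002  (Δp = +0.03053)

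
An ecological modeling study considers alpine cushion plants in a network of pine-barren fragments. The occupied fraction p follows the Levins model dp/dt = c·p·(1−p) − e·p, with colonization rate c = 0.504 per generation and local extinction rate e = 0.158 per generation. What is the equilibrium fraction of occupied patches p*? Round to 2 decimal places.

0.69

At equilibrium, colonization balances extinction: c·p*·(1−p*) = e·p*.
So p* = 1 − e/c = 1 − 0.158/0.504 = 1 − 0.3135 = 0.6865.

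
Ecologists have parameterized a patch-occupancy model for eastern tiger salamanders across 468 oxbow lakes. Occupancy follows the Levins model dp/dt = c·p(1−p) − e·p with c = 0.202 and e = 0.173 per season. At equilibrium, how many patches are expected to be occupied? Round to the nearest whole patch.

67

p* = 1 − e/c = 1 − 0.173/0.202 = 0.1436.
Expected occupied patches = N × p* = 468 × 0.1436 = 67.19 ≈ 67.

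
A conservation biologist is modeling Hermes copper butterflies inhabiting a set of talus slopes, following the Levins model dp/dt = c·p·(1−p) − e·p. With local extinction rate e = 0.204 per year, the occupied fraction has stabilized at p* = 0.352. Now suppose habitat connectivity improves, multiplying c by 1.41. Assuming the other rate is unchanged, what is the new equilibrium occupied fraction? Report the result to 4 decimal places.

0.5404

Balance c(1−p*) = e gives c = e/(1 − 0.35200) = 0.204/0.64800 = 0.31481.
New p* = 1 − e/c = 1 − 0.20400/0.44388 = 0.54042.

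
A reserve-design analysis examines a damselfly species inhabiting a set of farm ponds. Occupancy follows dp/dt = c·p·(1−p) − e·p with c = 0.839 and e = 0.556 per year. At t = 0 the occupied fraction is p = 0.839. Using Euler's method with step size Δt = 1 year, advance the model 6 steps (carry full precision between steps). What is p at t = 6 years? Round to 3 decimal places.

Update rule: p ← p + [c·p·(1−p) − e·p]·Δt with Δt = 1.
  1  |  dp/dt·Δt = -0.353153  |  p_1 = 0.485847
  2  |  dp/dt·Δt = -0.060549  |  p_2 = 0.425298
  3  |  dp/dt·Δt = -0.031398  |  p_3 = 0.393900
  4  |  dp/dt·Δt = -0.018703  |  p_4 = 0.375197
  5  |  dp/dt·Δt = -0.011928  |  p_5 = 0.363269
  6  |  dp/dt·Δt = -0.007913  |  p_6 = 0.355356

0.355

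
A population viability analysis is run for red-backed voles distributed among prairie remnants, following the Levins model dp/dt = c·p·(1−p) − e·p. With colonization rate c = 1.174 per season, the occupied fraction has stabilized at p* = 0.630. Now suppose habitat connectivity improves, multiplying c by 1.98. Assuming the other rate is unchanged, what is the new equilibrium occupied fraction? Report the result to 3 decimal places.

Balance c(1−p*) = e gives e = 1.174×(1 − 0.63000) = 0.43438.
New p* = 1 − e/c = 1 − 0.43438/2.32452 = 0.81313.

0.813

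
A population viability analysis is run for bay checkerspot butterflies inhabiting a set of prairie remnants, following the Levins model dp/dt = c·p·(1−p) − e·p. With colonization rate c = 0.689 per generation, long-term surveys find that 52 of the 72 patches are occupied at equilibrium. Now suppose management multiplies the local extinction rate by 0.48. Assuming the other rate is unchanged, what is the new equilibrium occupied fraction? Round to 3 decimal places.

Observed p* = 52/72 = 0.72222.
Balance c(1−p*) = e gives e = 0.689×(1 − 0.72222) = 0.19139.
New p* = 1 − e/c = 1 − 0.09187/0.68900 = 0.86666.

0.867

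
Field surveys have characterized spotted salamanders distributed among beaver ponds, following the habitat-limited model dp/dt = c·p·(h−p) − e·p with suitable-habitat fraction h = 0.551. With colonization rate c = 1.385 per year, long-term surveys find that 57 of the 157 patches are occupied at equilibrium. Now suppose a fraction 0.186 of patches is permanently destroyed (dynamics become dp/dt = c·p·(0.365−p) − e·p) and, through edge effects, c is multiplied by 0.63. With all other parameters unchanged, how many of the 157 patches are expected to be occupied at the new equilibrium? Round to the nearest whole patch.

Observed p* = 57/157 = 0.36306.
Balance c(h−p*) = e gives e = 1.385×(0.551 − 0.36306) = 0.26030.
New p* = 0.365 − e/c = 0.365 − 0.26030/0.87255 = 0.06668.
Expected occupied = 157 × 0.06668 = 10.47 ≈ 10.

10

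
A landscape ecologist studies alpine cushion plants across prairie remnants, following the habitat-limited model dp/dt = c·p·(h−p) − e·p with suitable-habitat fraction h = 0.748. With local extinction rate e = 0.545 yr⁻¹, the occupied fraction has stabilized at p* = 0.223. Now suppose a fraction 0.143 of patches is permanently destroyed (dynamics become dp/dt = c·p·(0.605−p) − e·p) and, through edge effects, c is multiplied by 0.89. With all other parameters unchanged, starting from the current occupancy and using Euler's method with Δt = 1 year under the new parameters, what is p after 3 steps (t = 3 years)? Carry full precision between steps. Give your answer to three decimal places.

0.133

Balance c(h−p*) = e gives c = e/(0.748 − 0.22300) = 0.545/0.52500 = 1.03810.
Starting from p₀ = 0.22300; update p ← p + (dp/dt)·Δt with the new parameters.
step 1: Δp = -0.04283, p = 0.18017
step 2: Δp = -0.02748, p = 0.15269
step 3: Δp = -0.01941, p = 0.13328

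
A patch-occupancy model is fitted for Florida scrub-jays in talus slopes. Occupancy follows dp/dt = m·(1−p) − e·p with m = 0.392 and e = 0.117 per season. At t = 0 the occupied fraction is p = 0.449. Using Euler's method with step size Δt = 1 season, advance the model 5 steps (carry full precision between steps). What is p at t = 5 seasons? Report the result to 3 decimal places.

0.761

Update rule: p ← p + [m·(1−p) − e·p]·Δt with Δt = 1.
t = 1: p = 0.44900 + (+0.16346) = 0.61246
t = 2: p = 0.61246 + (+0.08026) = 0.69272
t = 3: p = 0.69272 + (+0.03941) = 0.73212
t = 4: p = 0.73212 + (+0.01935) = 0.75147
t = 5: p = 0.75147 + (+0.00950) = 0.76097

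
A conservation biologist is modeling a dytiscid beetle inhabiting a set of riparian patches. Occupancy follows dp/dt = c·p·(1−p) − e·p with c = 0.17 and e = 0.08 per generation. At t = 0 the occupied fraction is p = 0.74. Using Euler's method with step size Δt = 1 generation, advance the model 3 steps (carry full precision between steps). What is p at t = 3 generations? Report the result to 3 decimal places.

Update rule: p ← p + [c·p·(1−p) − e·p]·Δt with Δt = 1.
  1  |  dp/dt·Δt = -0.026492  |  p_1 = 0.713508
  2  |  dp/dt·Δt = -0.022330  |  p_2 = 0.691178
  3  |  dp/dt·Δt = -0.019008  |  p_3 = 0.672170

0.672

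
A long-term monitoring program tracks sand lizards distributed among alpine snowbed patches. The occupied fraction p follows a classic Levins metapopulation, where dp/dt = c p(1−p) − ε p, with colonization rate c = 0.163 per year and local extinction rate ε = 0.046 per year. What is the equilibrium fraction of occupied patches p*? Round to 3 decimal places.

Setting dp/dt = 0 and dividing through by p* gives c·(1−p*) = ε.
So p* = 1 − ε/c = 1 − 0.046/0.163 = 1 − 0.2822 = 0.7178.

0.718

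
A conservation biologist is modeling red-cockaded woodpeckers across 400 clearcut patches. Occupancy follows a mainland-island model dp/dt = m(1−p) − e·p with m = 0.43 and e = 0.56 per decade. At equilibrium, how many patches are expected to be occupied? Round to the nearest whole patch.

p* = m/(m+e) = 0.43/0.9900 = 0.4343.
Expected occupied patches = N × p* = 400 × 0.4343 = 173.74 ≈ 174.

174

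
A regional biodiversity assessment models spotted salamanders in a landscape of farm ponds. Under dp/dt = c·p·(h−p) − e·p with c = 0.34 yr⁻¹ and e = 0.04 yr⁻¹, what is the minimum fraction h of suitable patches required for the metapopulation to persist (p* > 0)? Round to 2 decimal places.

p* = h − e/c is positive only when h > e/c.
h_min = e/c = 0.04/0.34 = 0.1176.

0.12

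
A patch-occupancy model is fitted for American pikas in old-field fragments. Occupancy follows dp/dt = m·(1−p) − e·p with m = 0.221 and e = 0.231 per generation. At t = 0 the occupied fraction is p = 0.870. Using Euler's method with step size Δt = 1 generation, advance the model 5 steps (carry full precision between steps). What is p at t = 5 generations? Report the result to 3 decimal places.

0.508

Update rule: p ← p + [m·(1−p) − e·p]·Δt with Δt = 1.
t = 1: p = 0.87000 + (-0.17224) = 0.69776
t = 2: p = 0.69776 + (-0.09439) = 0.60337
t = 3: p = 0.60337 + (-0.05172) = 0.55165
t = 4: p = 0.55165 + (-0.02834) = 0.52330
t = 5: p = 0.52330 + (-0.01553) = 0.50777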